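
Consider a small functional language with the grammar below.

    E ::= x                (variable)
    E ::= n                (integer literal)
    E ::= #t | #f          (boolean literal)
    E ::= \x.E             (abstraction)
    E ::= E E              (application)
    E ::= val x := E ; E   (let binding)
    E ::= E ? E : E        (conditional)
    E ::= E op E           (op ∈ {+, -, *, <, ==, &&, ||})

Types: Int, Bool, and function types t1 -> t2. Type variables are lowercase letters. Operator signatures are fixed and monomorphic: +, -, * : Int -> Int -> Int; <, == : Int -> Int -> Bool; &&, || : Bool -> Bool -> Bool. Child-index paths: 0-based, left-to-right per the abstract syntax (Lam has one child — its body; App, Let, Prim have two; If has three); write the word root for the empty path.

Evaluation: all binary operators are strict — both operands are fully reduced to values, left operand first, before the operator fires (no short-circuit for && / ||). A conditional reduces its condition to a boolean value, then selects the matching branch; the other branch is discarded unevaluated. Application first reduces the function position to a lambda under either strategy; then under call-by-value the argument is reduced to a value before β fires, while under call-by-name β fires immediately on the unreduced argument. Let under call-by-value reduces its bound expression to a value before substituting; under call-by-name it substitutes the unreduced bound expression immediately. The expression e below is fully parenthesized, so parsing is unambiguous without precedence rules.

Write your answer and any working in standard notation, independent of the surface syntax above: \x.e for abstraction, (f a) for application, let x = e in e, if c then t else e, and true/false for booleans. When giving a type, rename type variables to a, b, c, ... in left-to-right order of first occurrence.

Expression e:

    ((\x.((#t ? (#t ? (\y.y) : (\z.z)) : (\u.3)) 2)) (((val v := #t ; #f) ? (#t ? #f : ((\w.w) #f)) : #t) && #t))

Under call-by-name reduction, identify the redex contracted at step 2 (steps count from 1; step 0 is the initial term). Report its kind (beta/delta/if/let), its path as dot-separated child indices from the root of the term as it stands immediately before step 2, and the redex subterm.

Answer: if at 0 : (if true then (if true then (\y.y) else (\z.z)) else (\u.3))

Working:
step 0: ((\x.((if true then (if true then (\y.y) else (\z.z)) else (\u.3)) 2)) ((if (let v = true in false) then (if true then false else ((\w.w) false)) else true) && true))
step 1: [beta@root] ((if true then (if true then (\y.y) else (\z.z)) else (\u.3)) 2)
step 2: [if@0] ((if true then (\y.y) else (\z.z)) 2)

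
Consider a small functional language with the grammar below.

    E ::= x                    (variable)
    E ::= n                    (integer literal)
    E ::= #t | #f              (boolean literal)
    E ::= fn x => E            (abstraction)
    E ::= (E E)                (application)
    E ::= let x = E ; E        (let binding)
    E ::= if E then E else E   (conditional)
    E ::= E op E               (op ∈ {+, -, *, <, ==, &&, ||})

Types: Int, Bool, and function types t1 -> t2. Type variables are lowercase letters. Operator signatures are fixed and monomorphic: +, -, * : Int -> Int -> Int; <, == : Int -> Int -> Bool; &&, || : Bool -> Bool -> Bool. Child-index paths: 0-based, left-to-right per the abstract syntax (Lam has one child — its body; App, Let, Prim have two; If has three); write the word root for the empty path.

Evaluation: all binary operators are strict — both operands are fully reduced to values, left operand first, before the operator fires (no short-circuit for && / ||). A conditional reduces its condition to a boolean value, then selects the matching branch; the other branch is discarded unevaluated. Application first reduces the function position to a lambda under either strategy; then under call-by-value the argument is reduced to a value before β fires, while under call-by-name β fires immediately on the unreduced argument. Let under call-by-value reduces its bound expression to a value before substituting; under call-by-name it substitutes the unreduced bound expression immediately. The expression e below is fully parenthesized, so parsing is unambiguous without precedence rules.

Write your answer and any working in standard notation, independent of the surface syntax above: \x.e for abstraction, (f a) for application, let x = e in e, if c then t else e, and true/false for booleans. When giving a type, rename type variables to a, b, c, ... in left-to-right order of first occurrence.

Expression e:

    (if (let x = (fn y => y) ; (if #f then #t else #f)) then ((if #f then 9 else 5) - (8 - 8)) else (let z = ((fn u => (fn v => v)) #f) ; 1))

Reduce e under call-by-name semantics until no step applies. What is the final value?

Trace:
step 0: (if (let x = (\y.y) in (if false then true else false)) then ((if false then 9 else 5) - (8 - 8)) else (let z = ((\u.(\v.v)) false) in 1))
step 1: [let@0] (if (if false then true else false) then ((if false then 9 else 5) - (8 - 8)) else (let z = ((\u.(\v.v)) false) in 1))
step 2: [if@0] (if false then ((if false then 9 else 5) - (8 - 8)) else (let z = ((\u.(\v.v)) false) in 1))
step 3: [if@root] (let z = ((\u.(\v.v)) false) in 1)
step 4: [let@root] 1

Answer: 1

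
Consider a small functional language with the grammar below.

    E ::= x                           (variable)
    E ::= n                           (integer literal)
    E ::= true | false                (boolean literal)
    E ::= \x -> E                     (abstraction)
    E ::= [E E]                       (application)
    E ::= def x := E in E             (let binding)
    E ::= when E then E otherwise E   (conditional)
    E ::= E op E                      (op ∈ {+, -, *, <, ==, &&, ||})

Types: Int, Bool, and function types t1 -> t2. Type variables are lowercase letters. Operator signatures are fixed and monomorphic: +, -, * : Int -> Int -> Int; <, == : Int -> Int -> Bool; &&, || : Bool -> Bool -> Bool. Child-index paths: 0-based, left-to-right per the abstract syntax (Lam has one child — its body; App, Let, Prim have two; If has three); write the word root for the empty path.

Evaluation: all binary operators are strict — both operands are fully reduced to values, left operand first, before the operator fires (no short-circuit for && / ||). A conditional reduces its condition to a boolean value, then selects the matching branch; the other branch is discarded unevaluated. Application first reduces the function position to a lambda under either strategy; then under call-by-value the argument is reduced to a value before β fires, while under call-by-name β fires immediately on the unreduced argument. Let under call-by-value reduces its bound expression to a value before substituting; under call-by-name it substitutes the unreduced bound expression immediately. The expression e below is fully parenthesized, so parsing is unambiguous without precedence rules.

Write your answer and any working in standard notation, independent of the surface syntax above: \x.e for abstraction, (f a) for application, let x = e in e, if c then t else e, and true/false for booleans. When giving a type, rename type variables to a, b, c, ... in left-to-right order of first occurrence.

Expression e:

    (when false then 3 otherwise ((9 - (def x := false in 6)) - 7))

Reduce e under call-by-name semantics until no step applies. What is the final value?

Trace:
step 0: (if false then 3 else ((9 - (let x = false in 6)) - 7))
step 1: [if@root] ((9 - (let x = false in 6)) - 7)
step 2: [let@0.1] ((9 - 6) - 7)
step 3: [delta@0] (3 - 7)
step 4: [delta@root] -4

Answer: -4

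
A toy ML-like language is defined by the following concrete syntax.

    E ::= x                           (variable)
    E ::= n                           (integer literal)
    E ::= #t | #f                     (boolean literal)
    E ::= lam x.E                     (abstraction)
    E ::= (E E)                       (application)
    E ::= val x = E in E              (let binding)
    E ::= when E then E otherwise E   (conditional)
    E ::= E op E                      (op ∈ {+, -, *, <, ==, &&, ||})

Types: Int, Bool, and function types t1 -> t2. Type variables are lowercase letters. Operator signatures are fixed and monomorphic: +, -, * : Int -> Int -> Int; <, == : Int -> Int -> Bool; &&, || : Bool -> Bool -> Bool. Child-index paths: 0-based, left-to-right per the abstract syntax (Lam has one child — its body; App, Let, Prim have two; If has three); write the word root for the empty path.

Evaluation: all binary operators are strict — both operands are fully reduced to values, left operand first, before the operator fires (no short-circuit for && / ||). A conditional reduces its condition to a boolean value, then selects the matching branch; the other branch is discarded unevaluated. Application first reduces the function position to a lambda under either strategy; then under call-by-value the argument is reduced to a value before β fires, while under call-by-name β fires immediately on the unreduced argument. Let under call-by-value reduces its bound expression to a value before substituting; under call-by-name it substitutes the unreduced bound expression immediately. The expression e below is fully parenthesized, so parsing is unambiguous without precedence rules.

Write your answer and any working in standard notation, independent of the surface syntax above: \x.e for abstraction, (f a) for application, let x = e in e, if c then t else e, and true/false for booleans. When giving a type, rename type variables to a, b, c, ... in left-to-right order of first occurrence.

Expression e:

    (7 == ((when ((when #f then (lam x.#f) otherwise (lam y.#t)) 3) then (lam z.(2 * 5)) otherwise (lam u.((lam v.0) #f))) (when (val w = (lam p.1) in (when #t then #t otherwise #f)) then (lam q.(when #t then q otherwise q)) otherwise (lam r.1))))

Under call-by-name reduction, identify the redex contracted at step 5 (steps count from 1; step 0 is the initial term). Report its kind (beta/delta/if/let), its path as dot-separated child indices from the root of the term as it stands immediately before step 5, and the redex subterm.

Answer: delta at 1 : (2 * 5)

Working:
step 0: (7 == ((if ((if false then (\x.false) else (\y.true)) 3) then (\z.(2 * 5)) else (\u.((\v.0) false))) (if (let w = (\p.1) in (if true then true else false)) then (\q.(if true then q else q)) else (\r.1))))
step 1: [if@1.0.0.0] (7 == ((if ((\y.true) 3) then (\z.(2 * 5)) else (\u.((\v.0) false))) (if (let w = (\p.1) in (if true then true else false)) then (\q.(if true then q else q)) else (\r.1))))
step 2: [beta@1.0.0] (7 == ((if true then (\z.(2 * 5)) else (\u.((\v.0) false))) (if (let w = (\p.1) in (if true then true else false)) then (\q.(if true then q else q)) else (\r.1))))
step 3: [if@1.0] (7 == ((\z.(2 * 5)) (if (let w = (\p.1) in (if true then true else false)) then (\q.(if true then q else q)) else (\r.1))))
step 4: [beta@1] (7 == (2 * 5))
step 5: [delta@1] (7 == 10)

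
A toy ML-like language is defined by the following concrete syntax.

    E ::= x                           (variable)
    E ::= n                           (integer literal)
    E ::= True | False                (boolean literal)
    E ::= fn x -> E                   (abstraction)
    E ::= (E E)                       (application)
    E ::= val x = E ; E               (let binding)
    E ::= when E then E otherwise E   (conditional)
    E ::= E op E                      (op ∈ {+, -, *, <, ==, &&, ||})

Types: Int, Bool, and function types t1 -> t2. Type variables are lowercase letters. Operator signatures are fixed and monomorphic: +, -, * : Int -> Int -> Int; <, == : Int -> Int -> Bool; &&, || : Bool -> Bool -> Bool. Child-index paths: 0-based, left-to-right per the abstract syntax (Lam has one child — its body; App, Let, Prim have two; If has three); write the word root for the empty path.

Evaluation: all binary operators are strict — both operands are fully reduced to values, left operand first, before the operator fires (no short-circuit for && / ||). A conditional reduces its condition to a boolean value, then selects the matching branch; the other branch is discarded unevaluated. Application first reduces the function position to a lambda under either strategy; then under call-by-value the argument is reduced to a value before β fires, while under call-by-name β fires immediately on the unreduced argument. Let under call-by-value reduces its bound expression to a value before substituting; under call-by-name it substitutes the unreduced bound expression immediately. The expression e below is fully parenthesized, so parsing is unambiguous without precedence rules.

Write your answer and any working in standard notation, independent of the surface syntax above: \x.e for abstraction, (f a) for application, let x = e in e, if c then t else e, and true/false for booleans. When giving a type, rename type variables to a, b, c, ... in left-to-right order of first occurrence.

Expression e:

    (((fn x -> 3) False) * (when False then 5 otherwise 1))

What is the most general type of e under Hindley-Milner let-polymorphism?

Derivation:
\x._ : a -> Int
  unify a -> Int ~ Bool -> b
  unify a ~ Bool
  unify Int ~ b
_ _ : Int
  unify Int ~ Int
  unify Bool ~ Bool
  unify Int ~ Int
  unify Int ~ Int

Answer: Int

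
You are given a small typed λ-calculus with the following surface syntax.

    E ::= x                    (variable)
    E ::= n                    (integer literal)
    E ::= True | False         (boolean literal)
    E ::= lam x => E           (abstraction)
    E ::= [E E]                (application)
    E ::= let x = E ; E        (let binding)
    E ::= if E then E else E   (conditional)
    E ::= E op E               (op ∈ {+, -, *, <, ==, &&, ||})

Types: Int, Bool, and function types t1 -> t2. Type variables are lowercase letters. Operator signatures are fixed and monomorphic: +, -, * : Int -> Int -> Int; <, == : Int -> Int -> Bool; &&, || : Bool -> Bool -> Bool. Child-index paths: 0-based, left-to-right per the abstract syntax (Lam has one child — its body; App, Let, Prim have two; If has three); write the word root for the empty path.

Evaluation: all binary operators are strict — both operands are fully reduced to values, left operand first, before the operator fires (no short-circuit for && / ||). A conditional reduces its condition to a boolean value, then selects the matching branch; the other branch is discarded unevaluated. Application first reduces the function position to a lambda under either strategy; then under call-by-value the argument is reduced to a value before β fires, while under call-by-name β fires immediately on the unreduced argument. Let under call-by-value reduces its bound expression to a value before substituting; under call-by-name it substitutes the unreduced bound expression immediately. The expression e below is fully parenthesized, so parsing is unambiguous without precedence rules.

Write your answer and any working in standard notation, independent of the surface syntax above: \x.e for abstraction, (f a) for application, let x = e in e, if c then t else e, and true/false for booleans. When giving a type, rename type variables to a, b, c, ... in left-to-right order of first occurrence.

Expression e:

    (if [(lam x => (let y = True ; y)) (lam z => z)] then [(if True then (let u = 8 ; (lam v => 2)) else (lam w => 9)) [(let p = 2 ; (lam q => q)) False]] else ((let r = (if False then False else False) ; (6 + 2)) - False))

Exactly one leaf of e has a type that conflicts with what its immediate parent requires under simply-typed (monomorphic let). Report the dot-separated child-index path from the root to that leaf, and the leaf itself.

Answer: 2.1 : false

Derivation:
let y : Bool
y : Bool
\x._ : a -> Bool
z : b
\z._ : b -> b
  unify a -> Bool ~ (b -> b) -> c
  unify a ~ b -> b
  unify Bool ~ c
_ _ : Bool
  unify Bool ~ Bool
  unify Bool ~ Bool
let u : Int
\v._ : d -> Int
\w._ : e -> Int
  unify d -> Int ~ e -> Int
  unify d ~ e
  unify Int ~ Int
let p : Int
q : f
\q._ : f -> f
  unify f -> f ~ Bool -> g
  unify f ~ Bool
  unify Bool ~ g
_ _ : Bool
  unify e -> Int ~ Bool -> h
  unify e ~ Bool
  unify Int ~ h
_ _ : Int
  unify Bool ~ Bool
  unify Bool ~ Bool
let r : Bool
  unify Int ~ Int
  unify Int ~ Int
  unify Int ~ Int
  unify Bool ~ Int
  FAIL: mismatch Bool ~ Int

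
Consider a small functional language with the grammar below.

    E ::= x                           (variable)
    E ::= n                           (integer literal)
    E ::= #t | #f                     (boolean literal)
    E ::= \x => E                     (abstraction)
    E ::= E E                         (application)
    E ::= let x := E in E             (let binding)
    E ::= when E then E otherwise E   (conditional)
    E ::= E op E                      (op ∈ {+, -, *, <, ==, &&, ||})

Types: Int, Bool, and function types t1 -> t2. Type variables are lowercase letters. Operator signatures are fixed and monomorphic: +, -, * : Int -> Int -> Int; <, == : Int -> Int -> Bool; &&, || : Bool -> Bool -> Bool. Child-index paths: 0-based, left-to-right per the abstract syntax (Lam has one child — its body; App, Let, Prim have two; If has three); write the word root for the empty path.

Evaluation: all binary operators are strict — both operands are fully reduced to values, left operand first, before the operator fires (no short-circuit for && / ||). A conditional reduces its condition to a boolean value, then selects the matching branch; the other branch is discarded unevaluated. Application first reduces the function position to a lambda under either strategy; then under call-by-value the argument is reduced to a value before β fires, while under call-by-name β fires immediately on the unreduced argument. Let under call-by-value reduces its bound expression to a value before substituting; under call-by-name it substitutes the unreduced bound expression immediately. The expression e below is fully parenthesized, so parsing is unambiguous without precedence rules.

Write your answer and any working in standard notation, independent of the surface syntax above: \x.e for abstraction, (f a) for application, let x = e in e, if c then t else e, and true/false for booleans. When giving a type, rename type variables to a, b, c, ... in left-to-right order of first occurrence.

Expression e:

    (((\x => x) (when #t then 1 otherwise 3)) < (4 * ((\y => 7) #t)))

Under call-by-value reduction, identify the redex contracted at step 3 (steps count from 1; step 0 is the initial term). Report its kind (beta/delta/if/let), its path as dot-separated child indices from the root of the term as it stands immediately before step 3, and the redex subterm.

Answer: beta at 1.1 : ((\y.7) true)

Working:
step 0: (((\x.x) (if true then 1 else 3)) < (4 * ((\y.7) true)))
step 1: [if@0.1] (((\x.x) 1) < (4 * ((\y.7) true)))
step 2: [beta@0] (1 < (4 * ((\y.7) true)))
step 3: [beta@1.1] (1 < (4 * 7))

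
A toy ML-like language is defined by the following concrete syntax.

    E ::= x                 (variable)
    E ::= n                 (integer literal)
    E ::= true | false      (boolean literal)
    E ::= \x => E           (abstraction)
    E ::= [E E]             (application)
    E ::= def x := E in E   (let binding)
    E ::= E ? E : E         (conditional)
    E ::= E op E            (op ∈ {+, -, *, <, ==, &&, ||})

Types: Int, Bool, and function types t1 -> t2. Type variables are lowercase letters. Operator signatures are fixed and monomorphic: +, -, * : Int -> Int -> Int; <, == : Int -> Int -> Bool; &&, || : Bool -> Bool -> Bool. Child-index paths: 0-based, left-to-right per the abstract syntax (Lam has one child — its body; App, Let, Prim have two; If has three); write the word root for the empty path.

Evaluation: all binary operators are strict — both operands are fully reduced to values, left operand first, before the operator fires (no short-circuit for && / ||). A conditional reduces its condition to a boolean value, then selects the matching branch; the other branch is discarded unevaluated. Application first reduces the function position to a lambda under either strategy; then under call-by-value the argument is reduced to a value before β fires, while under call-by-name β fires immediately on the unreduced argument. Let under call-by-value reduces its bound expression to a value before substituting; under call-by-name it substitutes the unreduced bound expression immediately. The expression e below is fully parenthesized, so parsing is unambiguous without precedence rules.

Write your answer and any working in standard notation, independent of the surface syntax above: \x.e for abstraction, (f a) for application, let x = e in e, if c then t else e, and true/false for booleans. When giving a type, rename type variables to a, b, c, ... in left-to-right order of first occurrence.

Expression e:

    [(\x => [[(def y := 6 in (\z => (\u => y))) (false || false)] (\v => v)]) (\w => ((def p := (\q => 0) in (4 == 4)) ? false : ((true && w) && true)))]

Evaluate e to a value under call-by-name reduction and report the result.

Working:
step 0: ((\x.(((let y = 6 in (\z.(\u.y))) (false || false)) (\v.v))) (\w.(if (let p = (\q.0) in (4 == 4)) then false else ((true && w) && true))))
step 1: [beta@root] (((let y = 6 in (\z.(\u.y))) (false || false)) (\v.v))
step 2: [let@0.0] (((\z.(\u.6)) (false || false)) (\v.v))
step 3: [beta@0] ((\u.6) (\v.v))
step 4: [beta@root] 6

Answer: 6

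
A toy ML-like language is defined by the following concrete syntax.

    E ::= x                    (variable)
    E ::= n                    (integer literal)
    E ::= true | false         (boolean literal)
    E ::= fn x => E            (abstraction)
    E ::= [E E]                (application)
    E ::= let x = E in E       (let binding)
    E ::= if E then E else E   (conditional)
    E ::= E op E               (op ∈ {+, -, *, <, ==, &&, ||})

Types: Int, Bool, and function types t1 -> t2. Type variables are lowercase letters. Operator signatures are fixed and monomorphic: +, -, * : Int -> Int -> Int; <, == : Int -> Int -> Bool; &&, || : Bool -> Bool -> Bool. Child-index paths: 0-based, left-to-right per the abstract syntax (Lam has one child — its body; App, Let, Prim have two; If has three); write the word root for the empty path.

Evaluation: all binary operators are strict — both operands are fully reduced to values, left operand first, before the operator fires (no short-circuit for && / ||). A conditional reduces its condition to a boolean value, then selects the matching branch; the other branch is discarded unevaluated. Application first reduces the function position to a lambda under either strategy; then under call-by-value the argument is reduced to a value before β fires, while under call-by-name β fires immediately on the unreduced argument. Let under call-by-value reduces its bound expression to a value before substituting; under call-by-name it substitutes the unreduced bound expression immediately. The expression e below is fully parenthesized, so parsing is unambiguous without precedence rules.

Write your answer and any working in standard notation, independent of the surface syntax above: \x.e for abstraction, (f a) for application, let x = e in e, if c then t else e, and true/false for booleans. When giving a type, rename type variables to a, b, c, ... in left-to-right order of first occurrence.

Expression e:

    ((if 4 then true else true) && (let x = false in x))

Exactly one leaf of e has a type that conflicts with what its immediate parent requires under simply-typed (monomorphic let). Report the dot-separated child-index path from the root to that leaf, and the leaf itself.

Derivation:
  unify Int ~ Bool
  FAIL: mismatch Int ~ Bool

Answer: 0.0 : 4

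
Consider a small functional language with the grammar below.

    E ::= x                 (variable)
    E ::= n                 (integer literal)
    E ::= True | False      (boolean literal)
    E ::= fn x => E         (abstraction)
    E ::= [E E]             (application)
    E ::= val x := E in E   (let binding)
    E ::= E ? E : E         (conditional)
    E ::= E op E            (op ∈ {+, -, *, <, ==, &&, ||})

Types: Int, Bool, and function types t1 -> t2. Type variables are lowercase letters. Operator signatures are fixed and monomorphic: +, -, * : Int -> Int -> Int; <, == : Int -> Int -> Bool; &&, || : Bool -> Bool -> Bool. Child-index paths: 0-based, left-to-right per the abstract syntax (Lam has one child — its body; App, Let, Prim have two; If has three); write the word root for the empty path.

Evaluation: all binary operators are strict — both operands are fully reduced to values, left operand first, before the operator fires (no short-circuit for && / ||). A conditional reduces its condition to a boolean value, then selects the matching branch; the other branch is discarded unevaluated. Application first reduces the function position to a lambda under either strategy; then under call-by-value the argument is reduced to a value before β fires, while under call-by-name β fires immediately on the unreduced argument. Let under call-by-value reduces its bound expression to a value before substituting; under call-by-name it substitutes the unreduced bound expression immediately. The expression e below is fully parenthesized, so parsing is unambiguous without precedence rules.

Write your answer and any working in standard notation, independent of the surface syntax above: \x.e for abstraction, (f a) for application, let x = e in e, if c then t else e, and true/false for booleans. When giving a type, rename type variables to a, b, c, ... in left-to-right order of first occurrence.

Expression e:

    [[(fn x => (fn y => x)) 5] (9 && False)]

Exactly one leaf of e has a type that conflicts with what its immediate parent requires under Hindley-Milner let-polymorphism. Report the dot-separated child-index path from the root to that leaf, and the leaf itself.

Working:
x : a
\y._ : b -> a
\x._ : a -> b -> a
  unify a -> b -> a ~ Int -> c
  unify a ~ Int
  unify b -> Int ~ c
_ _ : b -> Int
  unify Int ~ Bool
  FAIL: mismatch Int ~ Bool

Answer: 1.0 : 9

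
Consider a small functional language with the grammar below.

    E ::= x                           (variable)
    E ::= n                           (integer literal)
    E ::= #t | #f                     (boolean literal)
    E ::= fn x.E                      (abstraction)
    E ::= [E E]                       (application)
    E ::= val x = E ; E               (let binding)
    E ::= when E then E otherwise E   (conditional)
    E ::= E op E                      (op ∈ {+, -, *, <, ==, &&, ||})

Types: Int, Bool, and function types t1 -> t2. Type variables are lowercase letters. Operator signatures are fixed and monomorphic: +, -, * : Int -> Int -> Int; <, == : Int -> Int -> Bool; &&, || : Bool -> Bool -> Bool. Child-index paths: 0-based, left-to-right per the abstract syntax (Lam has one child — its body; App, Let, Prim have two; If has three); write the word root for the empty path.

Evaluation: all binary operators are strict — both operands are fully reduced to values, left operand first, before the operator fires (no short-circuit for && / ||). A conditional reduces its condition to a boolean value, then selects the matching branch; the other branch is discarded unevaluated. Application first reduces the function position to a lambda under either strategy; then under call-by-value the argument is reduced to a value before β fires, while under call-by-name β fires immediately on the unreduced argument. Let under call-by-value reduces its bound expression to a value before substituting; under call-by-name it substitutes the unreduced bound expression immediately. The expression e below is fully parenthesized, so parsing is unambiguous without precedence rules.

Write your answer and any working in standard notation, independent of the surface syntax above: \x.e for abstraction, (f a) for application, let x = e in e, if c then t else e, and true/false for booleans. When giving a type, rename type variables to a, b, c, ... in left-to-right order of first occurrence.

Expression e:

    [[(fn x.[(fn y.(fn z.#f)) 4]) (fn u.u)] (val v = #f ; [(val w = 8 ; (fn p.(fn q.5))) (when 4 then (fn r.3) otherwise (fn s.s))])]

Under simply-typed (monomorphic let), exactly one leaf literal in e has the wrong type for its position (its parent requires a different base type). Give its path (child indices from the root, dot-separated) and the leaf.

Working:
\z._ : c -> Bool
\y._ : b -> c -> Bool
  unify b -> c -> Bool ~ Int -> d
  unify b ~ Int
  unify c -> Bool ~ d
_ _ : c -> Bool
\x._ : a -> c -> Bool
u : e
\u._ : e -> e
  unify a -> c -> Bool ~ (e -> e) -> f
  unify a ~ e -> e
  unify c -> Bool ~ f
_ _ : c -> Bool
let v : Bool
let w : Int
\q._ : h -> Int
\p._ : g -> h -> Int
  unify Int ~ Bool
  FAIL: mismatch Int ~ Bool

Answer: 1.1.1.0 : 4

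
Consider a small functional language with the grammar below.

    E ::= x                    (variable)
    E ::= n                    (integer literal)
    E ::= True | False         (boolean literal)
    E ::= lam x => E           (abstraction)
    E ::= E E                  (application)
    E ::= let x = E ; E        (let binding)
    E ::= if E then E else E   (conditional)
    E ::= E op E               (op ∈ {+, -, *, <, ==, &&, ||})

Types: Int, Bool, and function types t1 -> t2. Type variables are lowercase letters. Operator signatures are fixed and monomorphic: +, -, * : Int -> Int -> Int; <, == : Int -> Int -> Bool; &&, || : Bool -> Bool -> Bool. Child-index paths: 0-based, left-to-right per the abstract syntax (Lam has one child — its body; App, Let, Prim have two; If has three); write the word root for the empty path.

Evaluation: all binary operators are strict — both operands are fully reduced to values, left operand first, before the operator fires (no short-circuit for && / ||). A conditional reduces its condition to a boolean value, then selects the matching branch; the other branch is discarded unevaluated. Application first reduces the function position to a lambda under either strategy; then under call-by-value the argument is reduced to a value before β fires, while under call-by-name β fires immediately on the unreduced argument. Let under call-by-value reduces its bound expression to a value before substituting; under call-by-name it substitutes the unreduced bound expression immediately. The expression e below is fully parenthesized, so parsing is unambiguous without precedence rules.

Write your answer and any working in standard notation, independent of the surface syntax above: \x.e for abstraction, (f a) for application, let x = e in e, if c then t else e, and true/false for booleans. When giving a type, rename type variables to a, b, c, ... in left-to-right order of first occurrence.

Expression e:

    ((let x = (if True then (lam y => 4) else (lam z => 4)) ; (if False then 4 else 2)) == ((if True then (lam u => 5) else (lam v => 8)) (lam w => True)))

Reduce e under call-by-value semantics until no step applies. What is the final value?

Answer: false

Derivation:
step 0: ((let x = (if true then (\y.4) else (\z.4)) in (if false then 4 else 2)) == ((if true then (\u.5) else (\v.8)) (\w.true)))
step 1: [if@0.0] ((let x = (\y.4) in (if false then 4 else 2)) == ((if true then (\u.5) else (\v.8)) (\w.true)))
step 2: [let@0] ((if false then 4 else 2) == ((if true then (\u.5) else (\v.8)) (\w.true)))
step 3: [if@0] (2 == ((if true then (\u.5) else (\v.8)) (\w.true)))
step 4: [if@1.0] (2 == ((\u.5) (\w.true)))
step 5: [beta@1] (2 == 5)
step 6: [delta@root] false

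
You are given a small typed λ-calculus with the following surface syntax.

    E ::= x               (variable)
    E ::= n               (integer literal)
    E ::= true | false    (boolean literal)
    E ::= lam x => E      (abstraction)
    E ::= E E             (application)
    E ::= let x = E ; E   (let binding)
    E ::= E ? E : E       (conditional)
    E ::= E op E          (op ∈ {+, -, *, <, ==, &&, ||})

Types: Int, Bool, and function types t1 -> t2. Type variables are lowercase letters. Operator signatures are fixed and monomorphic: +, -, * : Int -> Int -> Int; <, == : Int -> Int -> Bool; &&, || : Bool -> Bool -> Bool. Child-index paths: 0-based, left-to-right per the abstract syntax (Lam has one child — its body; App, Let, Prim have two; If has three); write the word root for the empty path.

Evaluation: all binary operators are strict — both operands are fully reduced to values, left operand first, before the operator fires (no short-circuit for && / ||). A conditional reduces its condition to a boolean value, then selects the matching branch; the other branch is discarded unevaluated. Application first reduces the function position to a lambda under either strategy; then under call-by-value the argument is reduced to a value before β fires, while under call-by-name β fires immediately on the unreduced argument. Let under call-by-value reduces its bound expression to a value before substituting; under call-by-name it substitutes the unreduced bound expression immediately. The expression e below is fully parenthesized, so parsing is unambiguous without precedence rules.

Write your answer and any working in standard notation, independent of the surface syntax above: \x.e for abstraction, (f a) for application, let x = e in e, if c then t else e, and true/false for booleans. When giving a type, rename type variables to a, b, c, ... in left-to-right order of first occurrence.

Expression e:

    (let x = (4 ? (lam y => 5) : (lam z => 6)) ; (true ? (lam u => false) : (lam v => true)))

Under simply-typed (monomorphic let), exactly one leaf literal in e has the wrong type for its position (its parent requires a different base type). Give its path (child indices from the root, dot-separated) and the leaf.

Answer: 0.0 : 4

Working:
  unify Int ~ Bool
  FAIL: mismatch Int ~ Bool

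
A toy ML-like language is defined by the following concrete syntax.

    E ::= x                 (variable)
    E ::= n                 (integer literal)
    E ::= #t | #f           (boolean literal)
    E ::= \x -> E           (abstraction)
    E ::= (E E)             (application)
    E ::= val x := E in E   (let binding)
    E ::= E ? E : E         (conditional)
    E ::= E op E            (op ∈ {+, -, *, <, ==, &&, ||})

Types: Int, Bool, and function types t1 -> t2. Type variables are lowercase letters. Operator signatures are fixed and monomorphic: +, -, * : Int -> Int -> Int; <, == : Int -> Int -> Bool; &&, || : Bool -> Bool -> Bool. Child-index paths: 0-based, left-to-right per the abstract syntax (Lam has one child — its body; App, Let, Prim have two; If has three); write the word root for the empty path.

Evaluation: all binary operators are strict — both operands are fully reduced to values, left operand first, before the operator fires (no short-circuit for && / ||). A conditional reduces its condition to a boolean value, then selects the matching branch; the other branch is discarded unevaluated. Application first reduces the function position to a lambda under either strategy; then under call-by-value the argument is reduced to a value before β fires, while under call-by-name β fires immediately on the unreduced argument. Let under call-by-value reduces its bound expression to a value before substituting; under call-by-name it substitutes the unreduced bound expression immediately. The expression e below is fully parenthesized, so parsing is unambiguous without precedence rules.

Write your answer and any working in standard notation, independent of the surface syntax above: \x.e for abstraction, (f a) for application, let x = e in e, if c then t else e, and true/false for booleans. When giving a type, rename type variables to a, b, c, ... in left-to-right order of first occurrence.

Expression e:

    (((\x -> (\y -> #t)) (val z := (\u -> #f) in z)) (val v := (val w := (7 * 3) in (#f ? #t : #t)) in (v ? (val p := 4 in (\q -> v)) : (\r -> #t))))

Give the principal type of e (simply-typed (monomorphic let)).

Derivation:
\y._ : b -> Bool
\x._ : a -> b -> Bool
\u._ : c -> Bool
let z : c -> Bool
z : c -> Bool
  unify a -> b -> Bool ~ (c -> Bool) -> d
  unify a ~ c -> Bool
  unify b -> Bool ~ d
_ _ : b -> Bool
  unify Int ~ Int
  unify Int ~ Int
let w : Int
  unify Bool ~ Bool
  unify Bool ~ Bool
let v : Bool
v : Bool
  unify Bool ~ Bool
let p : Int
v : Bool
\q._ : e -> Bool
\r._ : f -> Bool
  unify e -> Bool ~ f -> Bool
  unify e ~ f
  unify Bool ~ Bool
  unify b -> Bool ~ (f -> Bool) -> g
  unify b ~ f -> Bool
  unify Bool ~ g
_ _ : Bool

Answer: Bool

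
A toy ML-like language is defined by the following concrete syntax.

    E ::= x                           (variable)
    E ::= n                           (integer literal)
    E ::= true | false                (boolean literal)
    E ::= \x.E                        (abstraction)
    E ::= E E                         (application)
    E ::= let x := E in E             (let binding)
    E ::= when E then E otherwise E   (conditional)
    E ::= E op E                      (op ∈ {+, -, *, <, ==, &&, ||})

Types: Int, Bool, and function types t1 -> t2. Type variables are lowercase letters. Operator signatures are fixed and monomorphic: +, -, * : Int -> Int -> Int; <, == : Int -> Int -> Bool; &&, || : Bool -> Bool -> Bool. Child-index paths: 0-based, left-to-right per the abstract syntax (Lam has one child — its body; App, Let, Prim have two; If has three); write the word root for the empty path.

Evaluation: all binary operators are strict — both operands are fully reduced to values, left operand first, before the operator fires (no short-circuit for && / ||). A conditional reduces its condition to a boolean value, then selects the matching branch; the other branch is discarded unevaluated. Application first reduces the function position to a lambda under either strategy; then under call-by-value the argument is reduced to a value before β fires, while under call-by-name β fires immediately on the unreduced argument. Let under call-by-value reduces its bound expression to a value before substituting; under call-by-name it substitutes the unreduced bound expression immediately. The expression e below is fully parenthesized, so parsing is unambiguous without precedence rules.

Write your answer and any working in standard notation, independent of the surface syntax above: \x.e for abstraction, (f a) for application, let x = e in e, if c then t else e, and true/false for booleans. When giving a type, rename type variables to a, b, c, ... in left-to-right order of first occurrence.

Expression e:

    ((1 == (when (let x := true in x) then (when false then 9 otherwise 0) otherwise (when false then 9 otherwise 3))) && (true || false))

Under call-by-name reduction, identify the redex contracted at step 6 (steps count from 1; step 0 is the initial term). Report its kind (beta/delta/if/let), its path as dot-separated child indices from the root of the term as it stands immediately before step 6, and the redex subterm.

Working:
step 0: ((1 == (if (let x = true in x) then (if false then 9 else 0) else (if false then 9 else 3))) && (true || false))
step 1: [let@0.1.0] ((1 == (if true then (if false then 9 else 0) else (if false then 9 else 3))) && (true || false))
step 2: [if@0.1] ((1 == (if false then 9 else 0)) && (true || false))
step 3: [if@0.1] ((1 == 0) && (true || false))
step 4: [delta@0] (false && (true || false))
step 5: [delta@1] (false && true)
step 6: [delta@root] false

Answer: delta at root : (false && true)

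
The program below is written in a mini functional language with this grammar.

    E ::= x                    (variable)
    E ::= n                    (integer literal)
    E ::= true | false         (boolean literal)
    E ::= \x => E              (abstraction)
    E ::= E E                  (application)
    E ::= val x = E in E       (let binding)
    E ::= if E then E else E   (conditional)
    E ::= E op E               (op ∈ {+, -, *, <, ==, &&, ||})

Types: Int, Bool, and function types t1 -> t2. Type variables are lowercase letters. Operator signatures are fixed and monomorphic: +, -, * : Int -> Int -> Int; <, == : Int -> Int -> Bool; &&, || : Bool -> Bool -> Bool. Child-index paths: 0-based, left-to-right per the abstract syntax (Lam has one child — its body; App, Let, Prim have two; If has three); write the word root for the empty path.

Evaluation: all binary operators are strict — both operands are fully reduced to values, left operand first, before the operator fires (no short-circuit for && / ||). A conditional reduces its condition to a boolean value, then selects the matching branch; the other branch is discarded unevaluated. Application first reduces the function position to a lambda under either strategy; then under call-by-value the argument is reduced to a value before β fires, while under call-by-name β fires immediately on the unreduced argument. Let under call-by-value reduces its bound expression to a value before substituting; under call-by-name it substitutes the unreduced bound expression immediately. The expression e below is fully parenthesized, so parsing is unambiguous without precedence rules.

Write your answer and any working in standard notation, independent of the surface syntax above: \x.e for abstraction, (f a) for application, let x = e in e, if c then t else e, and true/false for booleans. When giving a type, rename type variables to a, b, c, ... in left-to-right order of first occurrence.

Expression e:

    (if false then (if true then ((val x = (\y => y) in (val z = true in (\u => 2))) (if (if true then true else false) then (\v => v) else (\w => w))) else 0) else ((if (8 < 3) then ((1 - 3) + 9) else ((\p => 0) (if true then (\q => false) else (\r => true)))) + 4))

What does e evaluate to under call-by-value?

Answer: 4

Derivation:
step 0: (if false then (if true then ((let x = (\y.y) in (let z = true in (\u.2))) (if (if true then true else false) then (\v.v) else (\w.w))) else 0) else ((if (8 < 3) then ((1 - 3) + 9) else ((\p.0) (if true then (\q.false) else (\r.true)))) + 4))
step 1: [if@root] ((if (8 < 3) then ((1 - 3) + 9) else ((\p.0) (if true then (\q.false) else (\r.true)))) + 4)
step 2: [delta@0.0] ((if false then ((1 - 3) + 9) else ((\p.0) (if true then (\q.false) else (\r.true)))) + 4)
step 3: [if@0] (((\p.0) (if true then (\q.false) else (\r.true))) + 4)
step 4: [if@0.1] (((\p.0) (\q.false)) + 4)
step 5: [beta@0] (0 + 4)
step 6: [delta@root] 4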